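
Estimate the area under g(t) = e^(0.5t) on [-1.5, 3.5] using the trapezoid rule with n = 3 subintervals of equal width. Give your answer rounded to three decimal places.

Δt = (3.5 − (-1.5))/3 = 5/3.
g(-1.5) ≈ 0.472, g(1/6) ≈ 1.087, g(11/6) ≈ 2.501, g(3.5) ≈ 5.755.
T_3 = (Δt/2)·[g(t_0) + 2g(t_1) + 2g(t_2) + g(t_3)].
Sum ≈ 11.169.

11.169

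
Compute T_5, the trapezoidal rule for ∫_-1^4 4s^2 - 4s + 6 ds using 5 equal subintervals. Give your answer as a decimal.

Δs = (4 − (-1))/5 = 1.
f(-1) = 14, f(0) = 6, f(1) = 6, f(2) = 14, f(3) = 30, f(4) = 54.
T_5 = (Δs/2)·[f(s_0) + 2f(s_1) + ... + 2f(s_{4}) + f(s_5)].
Sum = 90.

90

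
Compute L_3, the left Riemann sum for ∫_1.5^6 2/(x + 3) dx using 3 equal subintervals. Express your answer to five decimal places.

Δx = (6 − 1.5)/3 = 1.5.
Left endpoints: 1.5, 3, 4.5.
f(1.5) = 4/9, f(3) = 1/3, f(4.5) = 4/15.
Sum = Δx · [f(1.5) + f(3) + f(4.5)].
Sum ≈ 1.56667.

1.56667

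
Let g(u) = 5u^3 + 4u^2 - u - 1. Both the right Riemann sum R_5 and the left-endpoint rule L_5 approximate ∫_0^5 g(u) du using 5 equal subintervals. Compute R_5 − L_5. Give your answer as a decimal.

R_5 = 1325.
L_5 = 605.
R_5 − L_5 = 720.

720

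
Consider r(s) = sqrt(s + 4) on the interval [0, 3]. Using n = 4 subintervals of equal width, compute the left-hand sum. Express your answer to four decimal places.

6.7685

Δs = (3 − 0)/4 = 0.75.
Left endpoints: 0, 0.75, 1.5, 2.25.
r(0) ≈ 2.0000, r(0.75) ≈ 2.1794, r(1.5) ≈ 2.3452, r(2.25) ≈ 2.5000.
Sum = Δs · [r(0) + r(0.75) + r(1.5) + r(2.25)].
Sum ≈ 6.7685.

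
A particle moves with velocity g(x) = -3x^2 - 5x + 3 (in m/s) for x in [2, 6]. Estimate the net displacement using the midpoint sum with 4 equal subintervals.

-275

Δx = (6 − 2)/4 = 1.
Midpoints: 2.5, 3.5, 4.5, 5.5.
g(2.5) = -28.25, g(3.5) = -51.25, g(4.5) = -80.25, g(5.5) = -115.25.
Sum = Δx · [g(2.5) + g(3.5) + g(4.5) + g(5.5)].
Sum = -275.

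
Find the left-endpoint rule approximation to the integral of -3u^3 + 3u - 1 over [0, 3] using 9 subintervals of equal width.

-39

Δu = (3 − 0)/9 = 1/3.
Left endpoints: 0, 1/3, 2/3, 1, 4/3, 5/3, 2, 7/3, 8/3.
f(0) = -1, f(1/3) = -1/9, f(2/3) = 1/9, f(1) = -1, f(4/3) = -37/9, f(5/3) = -89/9, f(2) = -19, f(7/3) = -289/9, f(8/3) = -449/9.
Sum = Δu · [f(0) + f(1/3) + f(2/3) + ...].
Sum = -39.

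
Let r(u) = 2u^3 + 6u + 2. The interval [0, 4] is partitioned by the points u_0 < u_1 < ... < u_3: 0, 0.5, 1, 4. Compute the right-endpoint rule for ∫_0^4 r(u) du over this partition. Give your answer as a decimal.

Subinterval widths: 0.5, 0.5, 3.
Right endpoints: 0.5, 1, 4.
r(0.5) = 5.25, r(1) = 10, r(4) = 154.
Sum = Σ Δu_i · r(u_i).
Sum = 469.625.

469.625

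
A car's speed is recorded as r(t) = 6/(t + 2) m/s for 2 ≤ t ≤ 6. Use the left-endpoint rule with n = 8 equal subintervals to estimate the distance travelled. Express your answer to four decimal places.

4.3522

Δt = (6 − 2)/8 = 0.5.
Left endpoints: 2, 2.5, 3, 3.5, 4, 4.5, 5, 5.5.
r(2) = 1.5, r(2.5) = 4/3, r(3) = 1.2, r(3.5) = 12/11, r(4) = 1, r(4.5) = 12/13, r(5) = 6/7, r(5.5) = 0.8.
Sum = Δt · [r(2) + r(2.5) + r(3) + ...].
Sum ≈ 4.3522.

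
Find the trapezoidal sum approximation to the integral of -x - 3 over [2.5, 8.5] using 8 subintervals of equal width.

Δx = (8.5 − 2.5)/8 = 0.75.
f(2.5) = -5.5, f(3.25) = -6.25, f(4) = -7, f(4.75) = -7.75, f(5.5) = -8.5, f(6.25) = -9.25, f(7) = -10, f(7.75) = -10.75, f(8.5) = -11.5.
T_8 = (Δx/2)·[f(x_0) + 2f(x_1) + ... + 2f(x_{7}) + f(x_8)].
Sum = -51.

-51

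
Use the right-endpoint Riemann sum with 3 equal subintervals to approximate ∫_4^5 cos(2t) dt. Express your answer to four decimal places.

Δt = (5 − 4)/3 = 1/3.
Right endpoints: 13/3, 14/3, 5.
f(13/3) ≈ -0.7261, f(14/3) ≈ -0.9958, f(5) ≈ -0.8391.
Sum = Δt · [f(13/3) + f(14/3) + f(5)].
Sum ≈ -0.8537.

-0.8537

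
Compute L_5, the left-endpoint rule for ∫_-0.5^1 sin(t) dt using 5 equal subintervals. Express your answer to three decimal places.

Δt = (1 − (-0.5))/5 = 0.3.
Left endpoints: -0.5, -0.2, 0.1, 0.4, 0.7.
f(-0.5) ≈ -0.479, f(-0.2) ≈ -0.199, f(0.1) ≈ 0.100, f(0.4) ≈ 0.389, f(0.7) ≈ 0.644.
Sum = Δt · [f(-0.5) + f(-0.2) + f(0.1) + f(0.4) + f(0.7)].
Sum ≈ 0.137.

0.137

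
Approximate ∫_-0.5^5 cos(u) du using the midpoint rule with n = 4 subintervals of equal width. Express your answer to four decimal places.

Δu = (5 − (-0.5))/4 = 1.375.
Midpoints: 0.1875, 1.5625, 2.9375, 4.3125.
f(0.1875) ≈ 0.9825, f(1.5625) ≈ 0.0083, f(2.9375) ≈ -0.9792, f(4.3125) ≈ -0.3893.
Sum = Δu · [f(0.1875) + f(1.5625) + f(2.9375) + f(4.3125)].
Sum ≈ -0.5195.

-0.5195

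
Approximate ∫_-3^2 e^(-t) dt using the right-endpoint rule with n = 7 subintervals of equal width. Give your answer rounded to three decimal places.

13.666

Δt = (2 − (-3))/7 = 5/7.
Right endpoints: -16/7, -11/7, -6/7, -1/7, 4/7, 9/7, 2.
f(-16/7) ≈ 9.833, f(-11/7) ≈ 4.814, f(-6/7) ≈ 2.356, f(-1/7) ≈ 1.154, f(4/7) ≈ 0.565, f(9/7) ≈ 0.276, f(2) ≈ 0.135.
Sum = Δt · [f(-16/7) + f(-11/7) + f(-6/7) + ...].
Sum ≈ 13.666.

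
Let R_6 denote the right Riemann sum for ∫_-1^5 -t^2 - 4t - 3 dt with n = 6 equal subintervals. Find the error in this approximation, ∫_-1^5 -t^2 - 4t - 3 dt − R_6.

25

Exact integral: ∫_-1^5 f(t) dt = -108.
R_6 = -133.
Error = -108 − (-133) = 25.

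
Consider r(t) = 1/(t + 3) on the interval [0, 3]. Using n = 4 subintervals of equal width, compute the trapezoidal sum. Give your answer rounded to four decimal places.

Δt = (3 − 0)/4 = 0.75.
r(0) = 1/3, r(0.75) = 4/15, r(1.5) = 2/9, r(2.25) = 4/21, r(3) = 1/6.
T_4 = (Δt/2)·[r(t_0) + 2r(t_1) + 2r(t_2) + 2r(t_3) + r(t_4)].
Sum ≈ 0.6970.

0.6970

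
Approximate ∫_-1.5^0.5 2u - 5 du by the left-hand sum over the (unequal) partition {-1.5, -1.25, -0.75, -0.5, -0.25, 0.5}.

Subinterval widths: 0.25, 0.5, 0.25, 0.25, 0.75.
Left endpoints: -1.5, -1.25, -0.75, -0.5, -0.25.
f(-1.5) = -8, f(-1.25) = -7.5, f(-0.75) = -6.5, f(-0.5) = -6, f(-0.25) = -5.5.
Sum = Σ Δu_i · f(u_i).
Sum = -13.

-13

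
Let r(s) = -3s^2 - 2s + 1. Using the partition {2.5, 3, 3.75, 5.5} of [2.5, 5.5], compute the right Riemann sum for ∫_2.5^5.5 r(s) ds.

Subinterval widths: 0.5, 0.75, 1.75.
Right endpoints: 3, 3.75, 5.5.
r(3) = -32, r(3.75) = -48.6875, r(5.5) = -100.75.
Sum = Σ Δs_i · r(s_i).
Sum = -228.828125.

-228.828125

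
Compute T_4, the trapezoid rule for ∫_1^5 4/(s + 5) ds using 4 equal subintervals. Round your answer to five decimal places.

Δs = (5 − 1)/4 = 1.
f(1) = 2/3, f(2) = 4/7, f(3) = 0.5, f(4) = 4/9, f(5) = 0.4.
T_4 = (Δs/2)·[f(s_0) + 2f(s_1) + 2f(s_2) + 2f(s_3) + f(s_4)].
Sum ≈ 2.04921.

2.04921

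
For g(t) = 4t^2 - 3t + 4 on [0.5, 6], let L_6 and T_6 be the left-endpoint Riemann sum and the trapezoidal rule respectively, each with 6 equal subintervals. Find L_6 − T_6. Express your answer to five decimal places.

L_6 ≈ 201.3101852.
T_6 ≈ 259.2893519.
L_6 − T_6 ≈ -57.97917.

-57.97917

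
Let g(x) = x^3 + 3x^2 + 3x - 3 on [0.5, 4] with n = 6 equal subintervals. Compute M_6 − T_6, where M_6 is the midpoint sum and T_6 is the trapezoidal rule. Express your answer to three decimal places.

-2.903

M_6 ≈ 140.01671.
T_6 ≈ 142.91970.
M_6 − T_6 ≈ -2.903.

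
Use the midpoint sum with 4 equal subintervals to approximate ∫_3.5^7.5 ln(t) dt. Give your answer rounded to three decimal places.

6.733

Δt = (7.5 − 3.5)/4 = 1.
Midpoints: 4, 5, 6, 7.
f(4) ≈ 1.386, f(5) ≈ 1.609, f(6) ≈ 1.792, f(7) ≈ 1.946.
Sum = Δt · [f(4) + f(5) + f(6) + f(7)].
Sum ≈ 6.733.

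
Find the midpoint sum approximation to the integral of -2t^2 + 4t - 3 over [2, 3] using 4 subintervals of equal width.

Δt = (3 − 2)/4 = 0.25.
Midpoints: 2.125, 2.375, 2.625, 2.875.
f(2.125) = -3.53125, f(2.375) = -4.78125, f(2.625) = -6.28125, f(2.875) = -8.03125.
Sum = Δt · [f(2.125) + f(2.375) + f(2.625) + f(2.875)].
Sum = -5.65625.

-5.65625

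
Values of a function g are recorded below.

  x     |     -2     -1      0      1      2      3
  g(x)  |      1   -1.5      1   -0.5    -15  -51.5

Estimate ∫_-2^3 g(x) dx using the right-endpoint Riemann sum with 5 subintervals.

-67.5

Δx = 1.
Sum = 1·[(-1.5) + 1 + (-0.5) + (-15) + (-51.5)] = -67.5.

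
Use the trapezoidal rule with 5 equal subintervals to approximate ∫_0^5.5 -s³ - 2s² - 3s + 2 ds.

-385.42625

Δs = (5.5 − 0)/5 = 1.1.
f(0) = 2, f(1.1) = -5.051, f(2.2) = -24.928, f(3.3) = -65.617, f(4.4) = -135.104, f(5.5) = -241.375.
T_5 = (Δs/2)·[f(s_0) + 2f(s_1) + ... + 2f(s_{4}) + f(s_5)].
Sum = -385.42625.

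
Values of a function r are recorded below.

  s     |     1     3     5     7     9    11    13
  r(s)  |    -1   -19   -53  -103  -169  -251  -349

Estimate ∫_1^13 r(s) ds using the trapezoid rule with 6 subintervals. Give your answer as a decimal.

-1540

Δs = 2.
T_6 = (2/2)·[(-1) + 2·(-19) + 2·(-53) + 2·(-103) + 2·(-169) + 2·(-251) + (-349)] = -1540.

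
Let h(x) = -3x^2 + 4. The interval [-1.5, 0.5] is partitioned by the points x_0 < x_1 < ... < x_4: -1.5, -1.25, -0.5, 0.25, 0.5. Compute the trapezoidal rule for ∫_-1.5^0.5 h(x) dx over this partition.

4.0625

Subinterval widths: 0.25, 0.75, 0.75, 0.25.
h(-1.5) = -2.75, h(-1.25) = -0.6875, h(-0.5) = 3.25, h(0.25) = 3.8125, h(0.5) = 3.25.
On each subinterval the trapezoid contributes (Δx_i/2)·[h(x_{i-1}) + h(x_i)].
Sum = 4.0625.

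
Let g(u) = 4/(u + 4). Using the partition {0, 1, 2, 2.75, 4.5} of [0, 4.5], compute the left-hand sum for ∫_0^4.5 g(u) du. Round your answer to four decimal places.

3.3370

Subinterval widths: 1, 1, 0.75, 1.75.
Left endpoints: 0, 1, 2, 2.75.
g(0) = 1, g(1) = 0.8, g(2) = 2/3, g(2.75) = 16/27.
Sum = Σ Δu_i · g(u_i).
Sum ≈ 3.3370.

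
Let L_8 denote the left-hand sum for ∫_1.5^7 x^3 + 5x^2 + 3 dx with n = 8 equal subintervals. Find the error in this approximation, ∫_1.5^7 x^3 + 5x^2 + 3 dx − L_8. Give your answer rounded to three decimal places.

Exact integral: ∫_1.5^7 f(x) dx ≈ 1181.52604.
L_8 ≈ 992.11890.
Error ≈ 1181.52604 − 992.11890 ≈ 189.407.

189.407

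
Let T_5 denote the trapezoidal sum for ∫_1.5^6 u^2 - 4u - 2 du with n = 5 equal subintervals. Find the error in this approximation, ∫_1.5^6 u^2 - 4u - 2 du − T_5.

Exact integral: ∫_1.5^6 f(u) du = -5.625.
T_5 = -5.0175.
Error = -5.625 − (-5.0175) = -0.6075.

-0.6075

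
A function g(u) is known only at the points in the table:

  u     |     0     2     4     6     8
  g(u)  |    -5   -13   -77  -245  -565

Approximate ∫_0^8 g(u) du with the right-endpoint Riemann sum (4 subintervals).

-1800

Δu = 2.
Sum = 2·[(-13) + (-77) + (-245) + (-565)] = -1800.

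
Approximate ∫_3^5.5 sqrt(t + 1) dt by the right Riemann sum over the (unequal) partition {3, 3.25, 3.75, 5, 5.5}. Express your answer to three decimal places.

5.942

Subinterval widths: 0.25, 0.5, 1.25, 0.5.
Right endpoints: 3.25, 3.75, 5, 5.5.
f(3.25) ≈ 2.062, f(3.75) ≈ 2.179, f(5) ≈ 2.449, f(5.5) ≈ 2.550.
Sum = Σ Δt_i · f(t_i).
Sum ≈ 5.942.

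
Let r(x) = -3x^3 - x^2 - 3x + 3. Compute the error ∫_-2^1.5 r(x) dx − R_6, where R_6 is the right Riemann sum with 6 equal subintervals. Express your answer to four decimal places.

12.2571

Exact integral: ∫_-2^1.5 r(x) dx ≈ 17.536458.
R_6 ≈ 5.279369.
Error ≈ 17.536458 − 5.279369 ≈ 12.2571.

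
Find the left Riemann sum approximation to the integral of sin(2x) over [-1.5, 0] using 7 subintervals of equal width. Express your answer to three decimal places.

-0.995

Δx = (0 − (-1.5))/7 = 3/14.
Left endpoints: -1.5, -9/7, -15/14, -6/7, -9/14, -3/7, -3/14.
f(-1.5) ≈ -0.141, f(-9/7) ≈ -0.540, f(-15/14) ≈ -0.841, f(-6/7) ≈ -0.990, f(-9/14) ≈ -0.960, f(-3/7) ≈ -0.756, f(-3/14) ≈ -0.416.
Sum = Δx · [f(-1.5) + f(-9/7) + f(-15/14) + ...].
Sum ≈ -0.995.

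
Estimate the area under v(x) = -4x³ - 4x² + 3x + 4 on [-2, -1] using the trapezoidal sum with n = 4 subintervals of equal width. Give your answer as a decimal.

5.3125

Δx = (-1 − (-2))/4 = 0.25.
v(-2) = 14, v(-1.75) = 7.9375, v(-1.5) = 4, v(-1.25) = 1.8125, v(-1) = 1.
T_4 = (Δx/2)·[v(x_0) + 2v(x_1) + 2v(x_2) + 2v(x_3) + v(x_4)].
Sum = 5.3125.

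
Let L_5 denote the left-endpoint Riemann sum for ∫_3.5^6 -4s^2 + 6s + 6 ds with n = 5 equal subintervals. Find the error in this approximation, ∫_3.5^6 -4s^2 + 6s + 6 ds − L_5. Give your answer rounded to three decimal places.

Exact integral: ∫_3.5^6 f(s) ds ≈ -144.58333.
L_5 = -125.
Error ≈ -144.58333 − (-125) ≈ -19.583.

-19.583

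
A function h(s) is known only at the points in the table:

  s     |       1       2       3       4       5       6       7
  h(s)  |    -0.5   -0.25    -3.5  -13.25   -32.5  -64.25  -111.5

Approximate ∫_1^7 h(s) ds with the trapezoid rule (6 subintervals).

Δs = 1.
T_6 = (1/2)·[(-0.5) + 2·(-0.25) + 2·(-3.5) + 2·(-13.25) + 2·(-32.5) + 2·(-64.25) + (-111.5)] = -169.75.

-169.75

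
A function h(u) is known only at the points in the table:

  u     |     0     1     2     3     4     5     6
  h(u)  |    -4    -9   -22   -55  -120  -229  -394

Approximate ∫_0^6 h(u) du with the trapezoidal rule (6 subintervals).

Δu = 1.
T_6 = (1/2)·[(-4) + 2·(-9) + 2·(-22) + 2·(-55) + 2·(-120) + 2·(-229) + (-394)] = -634.

-634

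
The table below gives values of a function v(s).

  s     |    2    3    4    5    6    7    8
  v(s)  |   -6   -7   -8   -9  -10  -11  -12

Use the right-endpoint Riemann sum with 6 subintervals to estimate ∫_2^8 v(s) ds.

-57

Δs = 1.
Sum = 1·[(-7) + (-8) + (-9) + (-10) + (-11) + (-12)] = -57.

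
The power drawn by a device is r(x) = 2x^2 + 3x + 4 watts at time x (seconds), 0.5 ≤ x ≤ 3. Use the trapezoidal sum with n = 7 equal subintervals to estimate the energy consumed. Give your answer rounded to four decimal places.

Δx = (3 − 0.5)/7 = 5/14.
r(0.5) = 6, r(6/7) = 394/49, r(17/14) = 519/49, r(11/7) = 669/49, r(27/14) = 844/49, r(16/7) = 1044/49, r(37/14) = 1269/49, r(3) = 31.
T_7 = (Δx/2)·[r(x_0) + 2r(x_1) + ... + 2r(x_{6}) + r(x_7)].
Sum ≈ 41.1480.

41.1480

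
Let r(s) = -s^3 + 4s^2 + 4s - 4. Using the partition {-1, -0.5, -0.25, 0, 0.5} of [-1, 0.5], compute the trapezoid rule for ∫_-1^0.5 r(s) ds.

Subinterval widths: 0.5, 0.25, 0.25, 0.5.
r(-1) = -3, r(-0.5) = -4.875, r(-0.25) = -4.734375, r(0) = -4, r(0.5) = -1.125.
On each subinterval the trapezoid contributes (Δs_i/2)·[r(s_{i-1}) + r(s_i)].
Sum = -5.54296875.

-5.54296875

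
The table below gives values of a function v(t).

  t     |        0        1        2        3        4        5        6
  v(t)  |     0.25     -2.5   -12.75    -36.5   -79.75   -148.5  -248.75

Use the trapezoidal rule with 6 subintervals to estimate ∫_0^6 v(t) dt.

-404.25

Δt = 1.
T_6 = (1/2)·[0.25 + 2·(-2.5) + 2·(-12.75) + 2·(-36.5) + 2·(-79.75) + 2·(-148.5) + (-248.75)] = -404.25.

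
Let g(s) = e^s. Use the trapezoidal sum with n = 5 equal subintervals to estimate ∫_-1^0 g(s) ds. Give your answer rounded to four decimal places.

Δs = (0 − (-1))/5 = 0.2.
g(-1) ≈ 0.3679, g(-0.8) ≈ 0.4493, g(-0.6) ≈ 0.5488, g(-0.4) ≈ 0.6703, g(-0.2) ≈ 0.8187, g(0) ≈ 1.0000.
T_5 = (Δs/2)·[g(s_0) + 2g(s_1) + ... + 2g(s_{4}) + g(s_5)].
Sum ≈ 0.6342.

0.6342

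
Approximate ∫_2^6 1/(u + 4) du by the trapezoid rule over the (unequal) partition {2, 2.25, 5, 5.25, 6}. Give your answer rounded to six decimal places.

0.519054

Subinterval widths: 0.25, 2.75, 0.25, 0.75.
f(2) = 1/6, f(2.25) = 0.16, f(5) = 1/9, f(5.25) = 4/37, f(6) = 0.1.
On each subinterval the trapezoid contributes (Δu_i/2)·[f(u_{i-1}) + f(u_i)].
Sum ≈ 0.519054.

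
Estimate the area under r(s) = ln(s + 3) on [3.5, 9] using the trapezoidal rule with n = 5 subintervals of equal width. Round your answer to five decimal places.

Δs = (9 − 3.5)/5 = 1.1.
r(3.5) ≈ 1.87180, r(4.6) ≈ 2.02815, r(5.7) ≈ 2.16332, r(6.8) ≈ 2.28238, r(7.9) ≈ 2.38876, r(9) ≈ 2.48491.
T_5 = (Δs/2)·[r(s_0) + 2r(s_1) + ... + 2r(s_{4}) + r(s_5)].
Sum ≈ 12.14507.

12.14507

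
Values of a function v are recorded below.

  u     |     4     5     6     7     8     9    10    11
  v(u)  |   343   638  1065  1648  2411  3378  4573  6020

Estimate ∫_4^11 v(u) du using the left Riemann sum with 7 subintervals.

14056

Δu = 1.
Sum = 1·[343 + 638 + 1065 + 1648 + 2411 + 3378 + 4573] = 14056.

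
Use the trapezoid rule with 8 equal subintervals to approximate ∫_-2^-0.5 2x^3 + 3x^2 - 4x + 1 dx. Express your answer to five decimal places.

Δx = (-0.5 − (-2))/8 = 0.1875.
f(-2) = 5, f(-1.8125) = 12691/2048, f(-1.625) = 6.83984375, f(-1.4375) = 14353/2048, f(-1.25) = 6.78125, f(-1.0625) = 12775/2048, f(-0.875) = 5.45703125, f(-0.6875) = 9253/2048, f(-0.5) = 3.5.
T_8 = (Δx/2)·[f(x_0) + 2f(x_1) + ... + 2f(x_{7}) + f(x_8)].
Sum ≈ 8.86670.

8.86670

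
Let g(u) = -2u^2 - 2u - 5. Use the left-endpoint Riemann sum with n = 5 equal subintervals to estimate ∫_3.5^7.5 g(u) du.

-279.12

Δu = (7.5 − 3.5)/5 = 0.8.
Left endpoints: 3.5, 4.3, 5.1, 5.9, 6.7.
g(3.5) = -36.5, g(4.3) = -50.58, g(5.1) = -67.22, g(5.9) = -86.42, g(6.7) = -108.18.
Sum = Δu · [g(3.5) + g(4.3) + g(5.1) + g(5.9) + g(6.7)].
Sum = -279.12.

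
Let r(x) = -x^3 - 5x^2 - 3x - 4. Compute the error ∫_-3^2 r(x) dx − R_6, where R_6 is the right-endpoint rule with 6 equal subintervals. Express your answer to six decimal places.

12.442130

Exact integral: ∫_-3^2 r(x) dx ≈ -54.58333333.
R_6 ≈ -67.02546296.
Error ≈ -54.58333333 − (-67.02546296) ≈ 12.442130.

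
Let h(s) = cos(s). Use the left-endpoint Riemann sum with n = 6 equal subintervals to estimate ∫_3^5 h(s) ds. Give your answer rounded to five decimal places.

-1.30212

Δs = (5 − 3)/6 = 1/3.
Left endpoints: 3, 10/3, 11/3, 4, 13/3, 14/3.
h(3) ≈ -0.98999, h(10/3) ≈ -0.98167, h(11/3) ≈ -0.86529, h(4) ≈ -0.65364, h(13/3) ≈ -0.37004, h(14/3) ≈ -0.04571.
Sum = Δs · [h(3) + h(10/3) + h(11/3) + ...].
Sum ≈ -1.30212.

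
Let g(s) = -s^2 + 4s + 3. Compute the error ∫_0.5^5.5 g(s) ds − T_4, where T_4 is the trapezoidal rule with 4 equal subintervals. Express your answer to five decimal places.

Exact integral: ∫_0.5^5.5 g(s) ds ≈ 19.5833333.
T_4 = 18.28125.
Error ≈ 19.5833333 − 18.28125 ≈ 1.30208.

1.30208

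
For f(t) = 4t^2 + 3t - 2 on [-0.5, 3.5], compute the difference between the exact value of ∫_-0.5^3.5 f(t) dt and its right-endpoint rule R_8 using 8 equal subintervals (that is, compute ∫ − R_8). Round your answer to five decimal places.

-15.66667

Exact integral: ∫_-0.5^3.5 f(t) dt ≈ 67.3333333.
R_8 = 83.
Error ≈ 67.3333333 − 83 ≈ -15.66667.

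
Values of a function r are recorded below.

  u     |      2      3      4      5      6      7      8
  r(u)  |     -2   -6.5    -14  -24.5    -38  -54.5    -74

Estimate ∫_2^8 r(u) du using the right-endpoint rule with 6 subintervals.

Δu = 1.
Sum = 1·[(-6.5) + (-14) + (-24.5) + (-38) + (-54.5) + (-74)] = -211.5.

-211.5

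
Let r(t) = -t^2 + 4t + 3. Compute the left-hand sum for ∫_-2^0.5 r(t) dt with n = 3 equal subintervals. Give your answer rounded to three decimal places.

Δt = (0.5 − (-2))/3 = 5/6.
Left endpoints: -2, -7/6, -1/3.
r(-2) = -9, r(-7/6) = -109/36, r(-1/3) = 14/9.
Sum = Δt · [r(-2) + r(-7/6) + r(-1/3)].
Sum ≈ -8.727.

-8.727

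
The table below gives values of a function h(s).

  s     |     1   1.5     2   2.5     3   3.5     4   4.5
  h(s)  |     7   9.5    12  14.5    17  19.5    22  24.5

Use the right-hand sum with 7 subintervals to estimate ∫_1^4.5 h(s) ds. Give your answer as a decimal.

59.5

Δs = 0.5.
Sum = 0.5·[9.5 + 12 + 14.5 + 17 + 19.5 + 22 + 24.5] = 59.5.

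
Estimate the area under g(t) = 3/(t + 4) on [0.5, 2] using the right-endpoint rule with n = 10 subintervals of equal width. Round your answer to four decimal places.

Δt = (2 − 0.5)/10 = 0.15.
Right endpoints: 0.65, 0.8, 0.95, 1.1, 1.25, 1.4, 1.55, 1.7, 1.85, 2.
g(0.65) = 20/31, g(0.8) = 0.625, g(0.95) = 20/33, g(1.1) = 10/17, g(1.25) = 4/7, g(1.4) = 5/9, g(1.55) = 20/37, g(1.7) = 10/19, g(1.85) = 20/39, g(2) = 0.5.
Sum = Δt · [g(0.65) + g(0.8) + g(0.95) + ...].
Sum ≈ 0.8507.

0.8507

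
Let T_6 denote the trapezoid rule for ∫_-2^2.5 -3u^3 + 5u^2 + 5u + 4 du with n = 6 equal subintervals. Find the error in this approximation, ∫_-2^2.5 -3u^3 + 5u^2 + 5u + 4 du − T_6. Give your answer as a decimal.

Exact integral: ∫_-2^2.5 f(u) du = 45.703125.
T_6 = 46.86328125.
Error = 45.703125 − 46.86328125 = -1.16015625.

-1.16015625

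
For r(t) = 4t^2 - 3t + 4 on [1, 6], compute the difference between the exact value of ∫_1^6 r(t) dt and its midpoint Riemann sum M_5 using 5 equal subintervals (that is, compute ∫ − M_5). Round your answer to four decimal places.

1.6667

Exact integral: ∫_1^6 r(t) dt ≈ 254.166667.
M_5 = 252.5.
Error ≈ 254.166667 − 252.5 ≈ 1.6667.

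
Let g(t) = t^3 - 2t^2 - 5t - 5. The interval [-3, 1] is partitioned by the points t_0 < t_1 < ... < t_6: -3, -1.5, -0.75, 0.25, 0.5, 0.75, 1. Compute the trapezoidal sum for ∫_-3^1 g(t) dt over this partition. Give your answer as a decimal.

-44.42578125

Subinterval widths: 1.5, 0.75, 1, 0.25, 0.25, 0.25.
g(-3) = -35, g(-1.5) = -5.375, g(-0.75) = -2.796875, g(0.25) = -6.359375, g(0.5) = -7.875, g(0.75) = -9.453125, g(1) = -11.
On each subinterval the trapezoid contributes (Δt_i/2)·[g(t_{i-1}) + g(t_i)].
Sum = -44.42578125.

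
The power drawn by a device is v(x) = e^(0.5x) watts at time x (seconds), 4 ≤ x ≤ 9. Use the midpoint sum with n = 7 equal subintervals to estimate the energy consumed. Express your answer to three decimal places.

164.381

Δx = (9 − 4)/7 = 5/7.
Midpoints: 61/14, 71/14, 81/14, 6.5, 101/14, 111/14, 121/14.
v(61/14) ≈ 8.834, v(71/14) ≈ 12.625, v(81/14) ≈ 18.045, v(6.5) ≈ 25.790, v(101/14) ≈ 36.861, v(111/14) ≈ 52.683, v(121/14) ≈ 75.296.
Sum = Δx · [v(61/14) + v(71/14) + v(81/14) + ...].
Sum ≈ 164.381.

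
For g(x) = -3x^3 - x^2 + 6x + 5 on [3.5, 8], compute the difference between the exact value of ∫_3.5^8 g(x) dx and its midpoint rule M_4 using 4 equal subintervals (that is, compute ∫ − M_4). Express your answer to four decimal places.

-25.0356

Exact integral: ∫_3.5^8 g(x) dx = -2938.078125.
M_4 ≈ -2913.042480.
Error ≈ -2938.078125 − (-2913.042480) ≈ -25.0356.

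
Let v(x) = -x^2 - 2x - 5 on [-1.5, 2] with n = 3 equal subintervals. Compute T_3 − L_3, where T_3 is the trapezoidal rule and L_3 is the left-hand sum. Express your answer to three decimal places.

T_3 ≈ -23.83565.
L_3 ≈ -18.73148.
T_3 − L_3 ≈ -5.104.

-5.104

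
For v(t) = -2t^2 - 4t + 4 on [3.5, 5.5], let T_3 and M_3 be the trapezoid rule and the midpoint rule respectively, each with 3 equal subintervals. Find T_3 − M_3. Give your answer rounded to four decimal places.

-0.4444

T_3 ≈ -110.629630.
M_3 ≈ -110.185185.
T_3 − M_3 ≈ -0.4444.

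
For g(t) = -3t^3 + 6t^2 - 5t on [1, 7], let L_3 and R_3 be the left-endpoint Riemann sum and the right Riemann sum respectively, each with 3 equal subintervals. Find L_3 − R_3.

L_3 = -588.
R_3 = -2124.
L_3 − R_3 = 1536.

1536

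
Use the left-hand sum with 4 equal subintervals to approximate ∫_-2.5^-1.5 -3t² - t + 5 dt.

Δt = (-1.5 − (-2.5))/4 = 0.25.
Left endpoints: -2.5, -2.25, -2, -1.75.
f(-2.5) = -11.25, f(-2.25) = -7.9375, f(-2) = -5, f(-1.75) = -2.4375.
Sum = Δt · [f(-2.5) + f(-2.25) + f(-2) + f(-1.75)].
Sum = -6.65625.

-6.65625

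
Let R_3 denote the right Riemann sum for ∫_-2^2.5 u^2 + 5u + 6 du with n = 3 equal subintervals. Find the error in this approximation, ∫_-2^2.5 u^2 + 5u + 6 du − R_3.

-20.25

Exact integral: ∫_-2^2.5 f(u) du = 40.5.
R_3 = 60.75.
Error = 40.5 − 60.75 = -20.25.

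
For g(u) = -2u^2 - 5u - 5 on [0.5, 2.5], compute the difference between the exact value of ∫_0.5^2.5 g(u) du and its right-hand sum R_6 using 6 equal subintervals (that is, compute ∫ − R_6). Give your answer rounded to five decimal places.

Exact integral: ∫_0.5^2.5 g(u) du ≈ -35.3333333.
R_6 ≈ -39.0740741.
Error ≈ -35.3333333 − (-39.0740741) ≈ 3.74074.

3.74074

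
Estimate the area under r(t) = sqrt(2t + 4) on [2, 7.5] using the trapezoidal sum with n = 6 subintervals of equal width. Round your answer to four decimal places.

20.0552

Δt = (7.5 − 2)/6 = 11/12.
r(2) ≈ 2.8284, r(35/12) ≈ 3.1358, r(23/6) ≈ 3.4157, r(4.75) ≈ 3.6742, r(17/3) ≈ 3.9158, r(79/12) ≈ 4.1433, r(7.5) ≈ 4.3589.
T_6 = (Δt/2)·[r(t_0) + 2r(t_1) + ... + 2r(t_{5}) + r(t_6)].
Sum ≈ 20.0552.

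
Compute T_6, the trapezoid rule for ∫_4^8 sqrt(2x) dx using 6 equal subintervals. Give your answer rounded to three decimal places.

Δx = (8 − 4)/6 = 2/3.
f(4) ≈ 2.828, f(14/3) ≈ 3.055, f(16/3) ≈ 3.266, f(6) ≈ 3.464, f(20/3) ≈ 3.651, f(22/3) ≈ 3.830, f(8) ≈ 4.000.
T_6 = (Δx/2)·[f(x_0) + 2f(x_1) + ... + 2f(x_{5}) + f(x_6)].
Sum ≈ 13.787.

13.787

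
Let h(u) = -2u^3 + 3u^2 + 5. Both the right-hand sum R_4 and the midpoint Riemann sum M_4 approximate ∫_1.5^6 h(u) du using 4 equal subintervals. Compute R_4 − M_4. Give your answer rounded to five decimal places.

R_4 ≈ -611.1035156.
M_4 ≈ -401.0888672.
R_4 − M_4 ≈ -210.01465.

-210.01465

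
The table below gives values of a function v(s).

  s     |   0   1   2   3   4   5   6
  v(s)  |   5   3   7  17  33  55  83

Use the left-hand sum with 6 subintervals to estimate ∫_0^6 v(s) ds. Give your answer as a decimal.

120

Δs = 1.
Sum = 1·[5 + 3 + 7 + 17 + 33 + 55] = 120.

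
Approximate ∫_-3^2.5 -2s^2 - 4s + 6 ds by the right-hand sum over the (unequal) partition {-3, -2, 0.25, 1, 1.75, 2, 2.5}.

0.875

Subinterval widths: 1, 2.25, 0.75, 0.75, 0.25, 0.5.
Right endpoints: -2, 0.25, 1, 1.75, 2, 2.5.
f(-2) = 6, f(0.25) = 4.875, f(1) = 0, f(1.75) = -7.125, f(2) = -10, f(2.5) = -16.5.
Sum = Σ Δs_i · f(s_i).
Sum = 0.875.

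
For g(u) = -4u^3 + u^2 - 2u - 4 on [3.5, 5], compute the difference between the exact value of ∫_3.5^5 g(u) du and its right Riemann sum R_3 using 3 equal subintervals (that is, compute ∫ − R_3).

Exact integral: ∫_3.5^5 g(u) du = -466.3125.
R_3 = -549.125.
Error = -466.3125 − (-549.125) = 82.8125.

82.8125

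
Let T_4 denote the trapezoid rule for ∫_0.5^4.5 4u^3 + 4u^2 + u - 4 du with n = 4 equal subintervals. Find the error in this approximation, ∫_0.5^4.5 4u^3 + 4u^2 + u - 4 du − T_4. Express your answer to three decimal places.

-22.667

Exact integral: ∫_0.5^4.5 f(u) du ≈ 525.33333.
T_4 = 548.
Error ≈ 525.33333 − 548 ≈ -22.667.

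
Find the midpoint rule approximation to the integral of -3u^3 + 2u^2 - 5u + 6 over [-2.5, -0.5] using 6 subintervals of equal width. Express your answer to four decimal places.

Δu = (-0.5 − (-2.5))/6 = 1/3.
Midpoints: -7/3, -2, -5/3, -4/3, -1, -2/3.
f(-7/3) = 200/3, f(-2) = 48, f(-5/3) = 304/9, f(-4/3) = 70/3, f(-1) = 16, f(-2/3) = 100/9.
Sum = Δu · [f(-7/3) + f(-2) + f(-5/3) + ...].
Sum ≈ 66.2963.

66.2963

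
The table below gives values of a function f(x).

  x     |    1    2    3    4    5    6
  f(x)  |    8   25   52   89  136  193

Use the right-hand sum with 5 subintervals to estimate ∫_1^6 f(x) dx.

495

Δx = 1.
Sum = 1·[25 + 52 + 89 + 136 + 193] = 495.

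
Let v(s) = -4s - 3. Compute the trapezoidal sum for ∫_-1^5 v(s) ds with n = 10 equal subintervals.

-66

Δs = (5 − (-1))/10 = 0.6.
v(-1) = 1, v(-0.4) = -1.4, v(0.2) = -3.8, v(0.8) = -6.2, v(1.4) = -8.6, v(2) = -11, v(2.6) = -13.4, v(3.2) = -15.8, v(3.8) = -18.2, v(4.4) = -20.6, v(5) = -23.
T_10 = (Δs/2)·[v(s_0) + 2v(s_1) + ... + 2v(s_{9}) + v(s_10)].
Sum = -66.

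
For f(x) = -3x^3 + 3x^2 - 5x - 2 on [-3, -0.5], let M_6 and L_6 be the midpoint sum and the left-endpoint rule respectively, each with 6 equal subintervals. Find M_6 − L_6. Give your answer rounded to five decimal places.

M_6 ≈ 103.7749566.
L_6 ≈ 130.6792535.
M_6 − L_6 ≈ -26.90430.

-26.90430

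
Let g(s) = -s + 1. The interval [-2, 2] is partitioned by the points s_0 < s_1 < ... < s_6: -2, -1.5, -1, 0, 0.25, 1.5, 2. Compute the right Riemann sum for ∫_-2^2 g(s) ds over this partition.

Subinterval widths: 0.5, 0.5, 1, 0.25, 1.25, 0.5.
Right endpoints: -1.5, -1, 0, 0.25, 1.5, 2.
g(-1.5) = 2.5, g(-1) = 2, g(0) = 1, g(0.25) = 0.75, g(1.5) = -0.5, g(2) = -1.
Sum = Σ Δs_i · g(s_i).
Sum = 2.3125.

2.3125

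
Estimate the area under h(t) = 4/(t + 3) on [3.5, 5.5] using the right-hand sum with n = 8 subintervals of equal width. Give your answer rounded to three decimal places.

1.055

Δt = (5.5 − 3.5)/8 = 0.25.
Right endpoints: 3.75, 4, 4.25, 4.5, 4.75, 5, 5.25, 5.5.
h(3.75) = 16/27, h(4) = 4/7, h(4.25) = 16/29, h(4.5) = 8/15, h(4.75) = 16/31, h(5) = 0.5, h(5.25) = 16/33, h(5.5) = 8/17.
Sum = Δt · [h(3.75) + h(4) + h(4.25) + ...].
Sum ≈ 1.055.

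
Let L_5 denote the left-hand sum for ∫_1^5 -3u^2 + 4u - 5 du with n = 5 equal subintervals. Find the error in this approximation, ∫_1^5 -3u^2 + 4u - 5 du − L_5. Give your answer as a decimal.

-21.12

Exact integral: ∫_1^5 f(u) du = -96.
L_5 = -74.88.
Error = -96 − (-74.88) = -21.12.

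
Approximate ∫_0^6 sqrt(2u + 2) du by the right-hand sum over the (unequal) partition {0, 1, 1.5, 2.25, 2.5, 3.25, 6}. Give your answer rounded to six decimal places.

Subinterval widths: 1, 0.5, 0.75, 0.25, 0.75, 2.75.
Right endpoints: 1, 1.5, 2.25, 2.5, 3.25, 6.
f(1) ≈ 2.000000, f(1.5) ≈ 2.236068, f(2.25) ≈ 2.549510, f(2.5) ≈ 2.645751, f(3.25) ≈ 2.915476, f(6) ≈ 3.741657.
Sum = Σ Δu_i · f(u_i).
Sum ≈ 18.167769.

18.167769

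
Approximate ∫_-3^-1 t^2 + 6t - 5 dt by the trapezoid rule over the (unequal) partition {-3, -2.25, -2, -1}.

-25.09375

Subinterval widths: 0.75, 0.25, 1.
f(-3) = -14, f(-2.25) = -13.4375, f(-2) = -13, f(-1) = -10.
On each subinterval the trapezoid contributes (Δt_i/2)·[f(t_{i-1}) + f(t_i)].
Sum = -25.09375.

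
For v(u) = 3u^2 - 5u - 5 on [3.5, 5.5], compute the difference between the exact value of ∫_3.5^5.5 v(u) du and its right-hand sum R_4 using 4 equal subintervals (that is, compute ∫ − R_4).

Exact integral: ∫_3.5^5.5 v(u) du = 68.5.
R_4 = 79.75.
Error = 68.5 − 79.75 = -11.25.

-11.25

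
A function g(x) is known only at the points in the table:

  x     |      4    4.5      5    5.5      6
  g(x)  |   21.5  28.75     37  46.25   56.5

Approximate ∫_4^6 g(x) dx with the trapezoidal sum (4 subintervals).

75.5

Δx = 0.5.
T_4 = (0.5/2)·[21.5 + 2·28.75 + 2·37 + 2·46.25 + 56.5] = 75.5.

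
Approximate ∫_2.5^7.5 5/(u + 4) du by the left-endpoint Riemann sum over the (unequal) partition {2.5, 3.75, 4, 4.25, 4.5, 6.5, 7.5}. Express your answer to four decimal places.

Subinterval widths: 1.25, 0.25, 0.25, 0.25, 2, 1.
Left endpoints: 2.5, 3.75, 4, 4.25, 4.5, 6.5.
f(2.5) = 10/13, f(3.75) = 20/31, f(4) = 0.625, f(4.25) = 20/33, f(4.5) = 10/17, f(6.5) = 10/21.
Sum = Σ Δu_i · f(u_i).
Sum ≈ 3.0833.

3.0833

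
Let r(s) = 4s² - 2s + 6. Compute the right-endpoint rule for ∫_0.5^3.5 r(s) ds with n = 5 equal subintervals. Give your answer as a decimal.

Δs = (3.5 − 0.5)/5 = 0.6.
Right endpoints: 1.1, 1.7, 2.3, 2.9, 3.5.
r(1.1) = 8.64, r(1.7) = 14.16, r(2.3) = 22.56, r(2.9) = 33.84, r(3.5) = 48.
Sum = Δs · [r(1.1) + r(1.7) + r(2.3) + r(2.9) + r(3.5)].
Sum = 76.32.

76.32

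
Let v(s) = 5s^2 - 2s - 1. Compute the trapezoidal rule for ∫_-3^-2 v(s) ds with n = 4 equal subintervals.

Δs = (-2 − (-3))/4 = 0.25.
v(-3) = 50, v(-2.75) = 42.3125, v(-2.5) = 35.25, v(-2.25) = 28.8125, v(-2) = 23.
T_4 = (Δs/2)·[v(s_0) + 2v(s_1) + 2v(s_2) + 2v(s_3) + v(s_4)].
Sum = 35.71875.

35.71875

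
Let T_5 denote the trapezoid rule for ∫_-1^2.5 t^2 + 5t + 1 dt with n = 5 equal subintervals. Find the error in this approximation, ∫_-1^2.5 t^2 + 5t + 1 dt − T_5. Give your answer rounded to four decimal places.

Exact integral: ∫_-1^2.5 f(t) dt ≈ 22.166667.
T_5 = 22.4525.
Error ≈ 22.166667 − 22.4525 ≈ -0.2858.

-0.2858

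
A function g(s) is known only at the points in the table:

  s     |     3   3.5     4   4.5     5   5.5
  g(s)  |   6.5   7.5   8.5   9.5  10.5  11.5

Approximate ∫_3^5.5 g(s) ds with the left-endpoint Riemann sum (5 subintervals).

Δs = 0.5.
Sum = 0.5·[6.5 + 7.5 + 8.5 + 9.5 + 10.5] = 21.25.

21.25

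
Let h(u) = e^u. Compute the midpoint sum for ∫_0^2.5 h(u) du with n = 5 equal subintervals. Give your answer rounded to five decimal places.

11.06685

Δu = (2.5 − 0)/5 = 0.5.
Midpoints: 0.25, 0.75, 1.25, 1.75, 2.25.
h(0.25) ≈ 1.28403, h(0.75) ≈ 2.11700, h(1.25) ≈ 3.49034, h(1.75) ≈ 5.75460, h(2.25) ≈ 9.48774.
Sum = Δu · [h(0.25) + h(0.75) + h(1.25) + h(1.75) + h(2.25)].
Sum ≈ 11.06685.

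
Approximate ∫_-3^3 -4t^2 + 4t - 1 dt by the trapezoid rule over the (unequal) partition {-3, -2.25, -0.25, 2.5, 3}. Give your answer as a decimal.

Subinterval widths: 0.75, 2, 2.75, 0.5.
f(-3) = -49, f(-2.25) = -30.25, f(-0.25) = -2.25, f(2.5) = -16, f(3) = -25.
On each subinterval the trapezoid contributes (Δt_i/2)·[f(t_{i-1}) + f(t_i)].
Sum = -97.5625.

-97.5625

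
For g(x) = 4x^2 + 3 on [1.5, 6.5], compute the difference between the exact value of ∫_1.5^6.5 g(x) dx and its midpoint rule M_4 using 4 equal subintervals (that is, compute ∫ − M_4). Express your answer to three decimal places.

2.604

Exact integral: ∫_1.5^6.5 g(x) dx ≈ 376.66667.
M_4 = 374.0625.
Error ≈ 376.66667 − 374.0625 ≈ 2.604.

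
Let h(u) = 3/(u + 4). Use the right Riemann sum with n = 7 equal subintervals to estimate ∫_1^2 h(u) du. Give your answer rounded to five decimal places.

0.53988

Δu = (2 − 1)/7 = 1/7.
Right endpoints: 8/7, 9/7, 10/7, 11/7, 12/7, 13/7, 2.
h(8/7) = 7/12, h(9/7) = 21/37, h(10/7) = 21/38, h(11/7) = 7/13, h(12/7) = 0.525, h(13/7) = 21/41, h(2) = 0.5.
Sum = Δu · [h(8/7) + h(9/7) + h(10/7) + ...].
Sum ≈ 0.53988.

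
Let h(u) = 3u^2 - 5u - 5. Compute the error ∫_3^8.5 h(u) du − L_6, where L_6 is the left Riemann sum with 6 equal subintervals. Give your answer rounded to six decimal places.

72.053819

Exact integral: ∫_3^8.5 h(u) du = 401.5.
L_6 ≈ 329.44618056.
Error ≈ 401.5 − 329.44618056 ≈ 72.053819.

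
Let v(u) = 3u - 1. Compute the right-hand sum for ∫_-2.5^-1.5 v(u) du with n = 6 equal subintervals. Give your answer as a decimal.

Δu = (-1.5 − (-2.5))/6 = 1/6.
Right endpoints: -7/3, -13/6, -2, -11/6, -5/3, -1.5.
v(-7/3) = -8, v(-13/6) = -7.5, v(-2) = -7, v(-11/6) = -6.5, v(-5/3) = -6, v(-1.5) = -5.5.
Sum = Δu · [v(-7/3) + v(-13/6) + v(-2) + ...].
Sum = -6.75.

-6.75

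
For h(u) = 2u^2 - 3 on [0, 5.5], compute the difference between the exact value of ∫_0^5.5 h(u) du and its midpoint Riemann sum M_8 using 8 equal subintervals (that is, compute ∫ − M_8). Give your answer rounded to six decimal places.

Exact integral: ∫_0^5.5 h(u) du ≈ 94.41666667.
M_8 ≈ 93.98339844.
Error ≈ 94.41666667 − 93.98339844 ≈ 0.433268.

0.433268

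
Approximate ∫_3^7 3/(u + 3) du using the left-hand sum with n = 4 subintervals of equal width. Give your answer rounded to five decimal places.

1.63690

Δu = (7 − 3)/4 = 1.
Left endpoints: 3, 4, 5, 6.
f(3) = 0.5, f(4) = 3/7, f(5) = 0.375, f(6) = 1/3.
Sum = Δu · [f(3) + f(4) + f(5) + f(6)].
Sum ≈ 1.63690.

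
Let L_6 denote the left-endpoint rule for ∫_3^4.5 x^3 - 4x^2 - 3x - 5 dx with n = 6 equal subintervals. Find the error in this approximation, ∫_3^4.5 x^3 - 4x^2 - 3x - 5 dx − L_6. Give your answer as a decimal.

1.71484375

Exact integral: ∫_3^4.5 f(x) dx = -27.609375.
L_6 = -29.32421875.
Error = -27.609375 − (-29.32421875) = 1.71484375.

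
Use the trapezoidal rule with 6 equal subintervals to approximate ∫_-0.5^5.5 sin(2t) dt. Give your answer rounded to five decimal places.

0.17204

Δt = (5.5 − (-0.5))/6 = 1.
f(-0.5) ≈ -0.84147, f(0.5) ≈ 0.84147, f(1.5) ≈ 0.14112, f(2.5) ≈ -0.95892, f(3.5) ≈ 0.65699, f(4.5) ≈ 0.41212, f(5.5) ≈ -0.99999.
T_6 = (Δt/2)·[f(t_0) + 2f(t_1) + ... + 2f(t_{5}) + f(t_6)].
Sum ≈ 0.17204.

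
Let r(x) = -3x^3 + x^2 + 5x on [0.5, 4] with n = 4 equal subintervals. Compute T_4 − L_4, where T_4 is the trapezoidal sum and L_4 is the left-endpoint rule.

T_4 ≈ -139.88379.
L_4 ≈ -70.59473.
T_4 − L_4 = -69.2890625.

-69.2890625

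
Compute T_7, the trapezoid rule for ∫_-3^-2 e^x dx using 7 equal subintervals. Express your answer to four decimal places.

0.0857

Δx = (-2 − (-3))/7 = 1/7.
f(-3) ≈ 0.0498, f(-20/7) ≈ 0.0574, f(-19/7) ≈ 0.0663, f(-18/7) ≈ 0.0764, f(-17/7) ≈ 0.0882, f(-16/7) ≈ 0.1017, f(-15/7) ≈ 0.1173, f(-2) ≈ 0.1353.
T_7 = (Δx/2)·[f(x_0) + 2f(x_1) + ... + 2f(x_{6}) + f(x_7)].
Sum ≈ 0.0857.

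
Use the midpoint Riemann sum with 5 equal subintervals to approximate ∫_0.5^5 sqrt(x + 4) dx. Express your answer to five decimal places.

11.63836

Δx = (5 − 0.5)/5 = 0.9.
Midpoints: 0.95, 1.85, 2.75, 3.65, 4.55.
f(0.95) ≈ 2.22486, f(1.85) ≈ 2.41868, f(2.75) ≈ 2.59808, f(3.65) ≈ 2.76586, f(4.55) ≈ 2.92404.
Sum = Δx · [f(0.95) + f(1.85) + f(2.75) + f(3.65) + f(4.55)].
Sum ≈ 11.63836.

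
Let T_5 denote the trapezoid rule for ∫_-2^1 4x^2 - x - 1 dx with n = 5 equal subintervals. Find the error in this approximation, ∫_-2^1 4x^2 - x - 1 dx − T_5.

-0.72

Exact integral: ∫_-2^1 f(x) dx = 10.5.
T_5 = 11.22.
Error = 10.5 − 11.22 = -0.72.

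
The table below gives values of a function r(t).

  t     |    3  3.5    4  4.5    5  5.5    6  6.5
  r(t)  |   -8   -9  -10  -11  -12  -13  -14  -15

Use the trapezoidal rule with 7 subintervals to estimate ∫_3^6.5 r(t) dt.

Δt = 0.5.
T_7 = (0.5/2)·[(-8) + 2·(-9) + 2·(-10) + 2·(-11) + 2·(-12) + 2·(-13) + 2·(-14) + (-15)] = -40.25.

-40.25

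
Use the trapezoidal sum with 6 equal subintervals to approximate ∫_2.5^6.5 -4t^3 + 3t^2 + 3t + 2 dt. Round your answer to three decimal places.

-1440.111

Δt = (6.5 − 2.5)/6 = 2/3.
f(2.5) = -34.25, f(19/6) = -9227/108, f(23/6) = -18115/108, f(4.5) = -288.25, f(31/6) = -49043/108, f(35/6) = -72619/108, f(6.5) = -950.25.
T_6 = (Δt/2)·[f(t_0) + 2f(t_1) + ... + 2f(t_{5}) + f(t_6)].
Sum ≈ -1440.111.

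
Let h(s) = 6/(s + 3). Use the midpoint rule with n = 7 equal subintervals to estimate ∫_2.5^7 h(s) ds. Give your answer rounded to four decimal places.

Δs = (7 − 2.5)/7 = 9/14.
Midpoints: 79/28, 97/28, 115/28, 4.75, 151/28, 169/28, 187/28.
h(79/28) = 168/163, h(97/28) = 168/181, h(115/28) = 168/199, h(4.75) = 24/31, h(151/28) = 168/235, h(169/28) = 168/253, h(187/28) = 168/271.
Sum = Δs · [h(79/28) + h(97/28) + h(115/28) + ...].
Sum ≈ 3.5846.

3.5846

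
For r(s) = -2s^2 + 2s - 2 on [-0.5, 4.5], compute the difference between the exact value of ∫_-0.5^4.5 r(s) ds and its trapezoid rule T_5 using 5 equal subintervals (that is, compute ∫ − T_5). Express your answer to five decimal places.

Exact integral: ∫_-0.5^4.5 r(s) ds ≈ -50.8333333.
T_5 = -52.5.
Error ≈ -50.8333333 − (-52.5) ≈ 1.66667.

1.66667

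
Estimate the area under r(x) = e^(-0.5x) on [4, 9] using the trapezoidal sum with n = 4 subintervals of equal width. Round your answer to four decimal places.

0.2565

Δx = (9 − 4)/4 = 1.25.
r(4) ≈ 0.1353, r(5.25) ≈ 0.0724, r(6.5) ≈ 0.0388, r(7.75) ≈ 0.0208, r(9) ≈ 0.0111.
T_4 = (Δx/2)·[r(x_0) + 2r(x_1) + 2r(x_2) + 2r(x_3) + r(x_4)].
Sum ≈ 0.2565.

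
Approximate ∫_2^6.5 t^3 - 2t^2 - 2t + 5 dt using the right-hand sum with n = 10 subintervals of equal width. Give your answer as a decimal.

Δt = (6.5 − 2)/10 = 0.45.
Right endpoints: 2.45, 2.9, 3.35, 3.8, 4.25, 4.7, 5.15, 5.6, 6.05, 6.5.
f(2.45) = 2.801125, f(2.9) = 6.769, f(3.35) = 13.450375, f(3.8) = 23.392, f(4.25) = 37.140625, f(4.7) = 55.243, f(5.15) = 78.245875, f(5.6) = 106.696, f(6.05) = 141.140125, f(6.5) = 182.125.
Sum = Δt · [f(2.45) + f(2.9) + f(3.35) + ...].
Sum = 291.15140625.

291.15140625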